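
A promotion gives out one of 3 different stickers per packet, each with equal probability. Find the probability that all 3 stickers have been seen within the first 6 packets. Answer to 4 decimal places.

0.7407

Let A_i be the event that sticker i is missing after 6 packets. By inclusion–exclusion on the A_i,
P(all seen) = Σ_{j=0}^{3} (-1)^j C(3,j)((3-j)/3)^6
= 1.00000 - 0.26337 + 0.00412 - 0.00000
= 0.74074.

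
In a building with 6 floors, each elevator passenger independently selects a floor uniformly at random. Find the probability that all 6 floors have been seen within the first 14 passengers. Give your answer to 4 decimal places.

0.5828

Let A_i be the event that floor i is missing after 14 passengers. By inclusion–exclusion on the A_i,
P(all seen) = Σ_{j=0}^{6} (-1)^j C(6,j)((6-j)/6)^14
= 1.00000 - 0.46732 + 0.05138 - 0.00122 + 0.00000 - 0.00000 + 0.00000
= 0.58285.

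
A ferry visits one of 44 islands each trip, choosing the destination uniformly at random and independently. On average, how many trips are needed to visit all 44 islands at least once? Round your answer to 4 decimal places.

192.3999

The wait to go from k to k+1 distinct islands is geometric with mean 44/(44-k).
E[T] = 44/44 + 44/43 + 44/42 + ... + 44/2 + 44/1 = 44·H_{44}.
H_{44} = 4.37273, so E[T] = 192.39994.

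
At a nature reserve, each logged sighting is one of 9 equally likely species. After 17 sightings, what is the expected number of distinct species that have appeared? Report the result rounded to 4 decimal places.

7.7848

For each species, P(seen in 17 sightings) = 1 - (8/9)^17 = 0.86498.
By linearity of expectation, E[distinct seen] = 9·(1 - (8/9)^17) = 7.78479.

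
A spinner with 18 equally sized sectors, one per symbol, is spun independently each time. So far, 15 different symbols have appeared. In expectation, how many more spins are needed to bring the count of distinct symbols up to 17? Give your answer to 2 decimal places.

From k distinct to k+1 distinct takes on average 18/(18-k) spins.
Sum over k = 15,...,16: E = 18/3 + 18/2 = 15.000.

15.00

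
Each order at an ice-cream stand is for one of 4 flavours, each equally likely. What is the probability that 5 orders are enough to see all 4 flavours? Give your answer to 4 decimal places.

Let A_i be the event that flavour i is missing after 5 orders. By inclusion–exclusion on the A_i,
P(all seen) = Σ_{j=0}^{4} (-1)^j C(4,j)((4-j)/4)^5
= 1.00000 - 0.94922 + 0.18750 - 0.00391 + 0.00000
= 0.23438.

0.2344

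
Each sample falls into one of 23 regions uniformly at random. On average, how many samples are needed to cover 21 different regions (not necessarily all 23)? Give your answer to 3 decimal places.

51.389

With k distinct regions already seen, the next new one arrives after an expected 23/(23-k) samples.
Sum over k = 0,...,20: E = 23/23 + 23/22 + 23/21 + ... + 23/4 + 23/3 = 51.3887.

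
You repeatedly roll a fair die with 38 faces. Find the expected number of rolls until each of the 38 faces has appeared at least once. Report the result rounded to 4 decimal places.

The wait to go from k to k+1 distinct faces is geometric with mean 38/(38-k).
E[T] = 38/38 + 38/37 + 38/36 + ... + 38/2 + 38/1 = 38·H_{38}.
H_{38} = 4.22790, so E[T] = 160.66028.

160.6603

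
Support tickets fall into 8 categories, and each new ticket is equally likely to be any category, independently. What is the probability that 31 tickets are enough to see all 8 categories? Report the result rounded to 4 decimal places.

0.8763

Let A_i be the event that category i is missing after 31 tickets. By inclusion–exclusion on the A_i,
P(all seen) = Σ_{j=0}^{8} (-1)^j C(8,j)((8-j)/8)^31
= 1.00000 - 0.12745 + 0.00375 - 0.00003 + 0.00000 - 0.00000 + 0.00000 - 0.00000 + 0.00000
= 0.87627.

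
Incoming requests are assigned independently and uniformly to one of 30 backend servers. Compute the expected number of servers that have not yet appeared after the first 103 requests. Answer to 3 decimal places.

For each server, P(unseen after 103) = (29/30)^103 = 0.0304.
By linearity of expectation, E[unseen] = 30·(29/30)^103 = 0.9133.

0.913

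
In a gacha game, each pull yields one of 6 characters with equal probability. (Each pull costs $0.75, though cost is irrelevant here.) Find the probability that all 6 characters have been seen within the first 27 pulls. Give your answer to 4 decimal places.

0.9566

Let A_i be the event that character i is missing after 27 pulls. By inclusion–exclusion on the A_i,
P(all seen) = Σ_{j=0}^{6} (-1)^j C(6,j)((6-j)/6)^27
= 1.00000 - 0.04368 + 0.00026 - 0.00000 + 0.00000 - 0.00000 + 0.00000
= 0.95659.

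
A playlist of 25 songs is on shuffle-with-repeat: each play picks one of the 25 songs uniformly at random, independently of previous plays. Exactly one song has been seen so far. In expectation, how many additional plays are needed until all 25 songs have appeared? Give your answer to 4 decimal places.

94.3990

With k distinct songs already seen, the next new one takes an expected 25/(25-k) plays.
Sum over k = 1,...,24: E = 25/24 + 25/23 + 25/22 + ... + 25/2 + 25/1 = 94.39895.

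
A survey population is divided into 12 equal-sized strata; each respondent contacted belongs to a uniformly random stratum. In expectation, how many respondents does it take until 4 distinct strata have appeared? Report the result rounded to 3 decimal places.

4.624

Going from k to k+1 distinct takes a geometric number of respondents with mean 12/(12-k).
Sum over k = 0,...,3: E = 12/12 + 12/11 + 12/10 + 12/9 = 4.6242.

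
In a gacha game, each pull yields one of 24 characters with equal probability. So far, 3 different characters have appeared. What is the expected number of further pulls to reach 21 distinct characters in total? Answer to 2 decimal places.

The wait to go from k to k+1 distinct characters is geometric with mean 24/(24-k).
Sum over k = 3,...,20: E = 24/21 + 24/20 + 24/19 + ... + 24/5 + 24/4 = 43.489.

43.49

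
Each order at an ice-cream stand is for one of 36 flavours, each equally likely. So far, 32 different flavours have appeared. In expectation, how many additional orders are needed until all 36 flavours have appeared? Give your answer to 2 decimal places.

75.00

From k distinct to k+1 distinct takes on average 36/(36-k) orders.
Sum over k = 32,...,35: E = 36/4 + 36/3 + 36/2 + 36/1 = 75.000.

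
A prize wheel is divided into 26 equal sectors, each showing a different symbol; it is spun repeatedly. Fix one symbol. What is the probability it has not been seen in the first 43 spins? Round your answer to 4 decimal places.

On each spin the fixed symbol fails to appear with probability 25/26.
P(still missing after 43) = (25/26)^43 = 0.18517.

0.1852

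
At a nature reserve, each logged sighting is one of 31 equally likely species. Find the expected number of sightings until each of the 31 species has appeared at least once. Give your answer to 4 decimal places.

Split into phases: going from k distinct to k+1 distinct takes on average 31/(31-k) sightings.
E[T] = 31/31 + 31/30 + 31/29 + ... + 31/2 + 31/1 = 31·H_{31}.
H_{31} = 4.02725, so E[T] = 124.84460.

124.8446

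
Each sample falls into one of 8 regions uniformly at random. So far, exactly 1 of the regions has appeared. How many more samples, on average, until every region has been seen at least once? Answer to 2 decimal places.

From k distinct to k+1 distinct takes on average 8/(8-k) samples.
Sum over k = 1,...,7: E = 8/7 + 8/6 + 8/5 + ... + 8/2 + 8/1 = 20.743.

20.74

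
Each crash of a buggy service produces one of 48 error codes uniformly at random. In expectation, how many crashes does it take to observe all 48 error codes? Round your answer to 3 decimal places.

214.022

After k distinct error codes have appeared, the next crash gives a new one with probability (48-k)/48, so the expected wait for the (k+1)-th is 48/(48-k).
E[T] = 48/48 + 48/47 + 48/46 + ... + 48/2 + 48/1 = 48·H_{48}.
H_{48} = 4.4588, so E[T] = 214.0223.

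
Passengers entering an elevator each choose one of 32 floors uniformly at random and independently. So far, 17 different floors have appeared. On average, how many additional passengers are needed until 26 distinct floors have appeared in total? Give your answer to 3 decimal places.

27.783

With k distinct floors already seen, the next new one takes an expected 32/(32-k) passengers.
Sum over k = 17,...,25: E = 32/15 + 32/14 + 32/13 + ... + 32/8 + 32/7 = 27.7833.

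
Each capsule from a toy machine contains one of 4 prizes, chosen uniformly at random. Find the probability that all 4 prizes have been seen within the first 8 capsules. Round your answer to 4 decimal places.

0.6229

By inclusion–exclusion over which prizes are missing,
P(all seen) = Σ_{j=0}^{4} (-1)^j C(4,j)((4-j)/4)^8
= 1.00000 - 0.40045 + 0.02344 - 0.00006 + 0.00000
= 0.62292.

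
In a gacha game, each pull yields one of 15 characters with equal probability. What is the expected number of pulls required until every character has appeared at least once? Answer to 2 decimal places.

The wait to go from k to k+1 distinct characters is geometric with mean 15/(15-k).
E[T] = 15/15 + 15/14 + 15/13 + ... + 15/2 + 15/1 = 15·H_{15}.
H_{15} = 3.318, so E[T] = 49.773.

49.77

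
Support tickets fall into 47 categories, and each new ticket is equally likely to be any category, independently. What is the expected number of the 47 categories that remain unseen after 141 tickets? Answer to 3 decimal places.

2.265

For each category, P(unseen after 141) = (46/47)^141 = 0.0482.
By linearity of expectation, E[unseen] = 47·(46/47)^141 = 2.2654.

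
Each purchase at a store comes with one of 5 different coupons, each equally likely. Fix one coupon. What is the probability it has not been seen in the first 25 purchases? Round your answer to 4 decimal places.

0.0038

On each purchase the fixed coupon fails to appear with probability 4/5.
P(still missing after 25) = (4/5)^25 = 0.00378.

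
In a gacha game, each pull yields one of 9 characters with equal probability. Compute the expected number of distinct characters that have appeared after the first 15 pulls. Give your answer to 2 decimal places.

For each character, P(seen in 15 pulls) = 1 - (8/9)^15 = 0.829.
By linearity of expectation, E[distinct seen] = 9·(1 - (8/9)^15) = 7.462.

7.46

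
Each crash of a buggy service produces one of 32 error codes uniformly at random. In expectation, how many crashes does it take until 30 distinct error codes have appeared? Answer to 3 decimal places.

81.872

With k distinct error codes already seen, the next new one arrives after an expected 32/(32-k) crashes.
Sum over k = 0,...,29: E = 32/32 + 32/31 + 32/30 + ... + 32/4 + 32/3 = 81.8718.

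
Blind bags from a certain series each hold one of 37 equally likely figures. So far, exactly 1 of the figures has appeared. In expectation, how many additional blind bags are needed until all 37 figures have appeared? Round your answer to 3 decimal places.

With k distinct figures already seen, the next new one takes an expected 37/(37-k) blind bags.
Sum over k = 1,...,36: E = 37/36 + 37/35 + 37/34 + ... + 37/2 + 37/1 = 154.4587.

154.459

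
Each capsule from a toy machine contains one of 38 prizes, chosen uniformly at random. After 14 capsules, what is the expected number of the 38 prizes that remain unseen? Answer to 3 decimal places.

For each prize, P(unseen after 14) = (37/38)^14 = 0.6884.
By linearity of expectation, E[unseen] = 38·(37/38)^14 = 26.1600.

26.160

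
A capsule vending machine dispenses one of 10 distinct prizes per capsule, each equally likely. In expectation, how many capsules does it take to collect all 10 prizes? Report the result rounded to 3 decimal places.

After k distinct prizes have appeared, the next capsule gives a new one with probability (10-k)/10, so the expected wait for the (k+1)-th is 10/(10-k).
E[T] = 10/10 + 10/9 + 10/8 + ... + 10/2 + 10/1 = 10·H_{10}.
H_{10} = 2.9290, so E[T] = 29.2897.

29.290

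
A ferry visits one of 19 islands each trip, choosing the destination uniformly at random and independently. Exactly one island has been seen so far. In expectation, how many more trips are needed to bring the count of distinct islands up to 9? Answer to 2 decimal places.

10.76

With k distinct islands already seen, the next new one takes an expected 19/(19-k) trips.
Sum over k = 1,...,8: E = 19/18 + 19/17 + 19/16 + ... + 19/12 + 19/11 = 10.757.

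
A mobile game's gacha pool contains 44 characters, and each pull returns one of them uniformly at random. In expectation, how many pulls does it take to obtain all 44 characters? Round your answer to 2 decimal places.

192.40

The wait to go from k to k+1 distinct characters is geometric with mean 44/(44-k).
E[T] = 44/44 + 44/43 + 44/42 + ... + 44/2 + 44/1 = 44·H_{44}.
H_{44} = 4.373, so E[T] = 192.400.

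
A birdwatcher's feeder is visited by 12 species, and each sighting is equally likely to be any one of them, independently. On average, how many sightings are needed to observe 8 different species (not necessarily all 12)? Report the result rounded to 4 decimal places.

12.2385

With k distinct species already seen, the next new one arrives after an expected 12/(12-k) sightings.
Sum over k = 0,...,7: E = 12/12 + 12/11 + 12/10 + ... + 12/6 + 12/5 = 12.23853.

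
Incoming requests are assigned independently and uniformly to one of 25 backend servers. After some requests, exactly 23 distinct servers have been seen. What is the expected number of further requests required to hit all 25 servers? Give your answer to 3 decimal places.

From k distinct to k+1 distinct takes on average 25/(25-k) requests.
Sum over k = 23,...,24: E = 25/2 + 25/1 = 37.5000.

37.500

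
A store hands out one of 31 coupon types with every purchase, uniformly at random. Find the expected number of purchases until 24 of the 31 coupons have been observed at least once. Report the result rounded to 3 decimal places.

With k distinct coupons already seen, the next new one arrives after an expected 31/(31-k) purchases.
Sum over k = 0,...,23: E = 31/31 + 31/30 + 31/29 + ... + 31/9 + 31/8 = 44.4660.

44.466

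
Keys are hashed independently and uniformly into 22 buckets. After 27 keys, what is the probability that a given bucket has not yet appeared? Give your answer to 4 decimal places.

On each key the fixed bucket fails to appear with probability 21/22.
P(still missing after 27) = (21/22)^27 = 0.28478.

0.2848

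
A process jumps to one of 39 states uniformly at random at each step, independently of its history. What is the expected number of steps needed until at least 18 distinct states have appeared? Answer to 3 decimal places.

23.719

Going from k to k+1 distinct takes a geometric number of steps with mean 39/(39-k).
Sum over k = 0,...,17: E = 39/39 + 39/38 + 39/37 + ... + 39/23 + 39/22 = 23.7192.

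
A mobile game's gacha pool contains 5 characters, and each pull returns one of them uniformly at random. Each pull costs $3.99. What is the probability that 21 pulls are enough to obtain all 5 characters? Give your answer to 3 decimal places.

By inclusion–exclusion over which characters are missing,
P(all seen) = Σ_{j=0}^{5} (-1)^j C(5,j)((5-j)/5)^21
= 1.0000 - 0.0461 + 0.0002 - 0.0000 + 0.0000 - 0.0000
= 0.9541.

0.954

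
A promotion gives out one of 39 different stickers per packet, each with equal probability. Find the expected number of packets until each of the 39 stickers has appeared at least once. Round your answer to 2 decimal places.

After k distinct stickers have appeared, the next packet gives a new one with probability (39-k)/39, so the expected wait for the (k+1)-th is 39/(39-k).
E[T] = 39/39 + 39/38 + 39/37 + ... + 39/2 + 39/1 = 39·H_{39}.
H_{39} = 4.254, so E[T] = 165.888.

165.89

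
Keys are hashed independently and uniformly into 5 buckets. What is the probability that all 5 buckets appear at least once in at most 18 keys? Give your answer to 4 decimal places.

Let A_i be the event that bucket i is missing after 18 keys. By inclusion–exclusion on the A_i,
P(all seen) = Σ_{j=0}^{5} (-1)^j C(5,j)((5-j)/5)^18
= 1.00000 - 0.09007 + 0.00102 - 0.00000 + 0.00000 - 0.00000
= 0.91094.

0.9109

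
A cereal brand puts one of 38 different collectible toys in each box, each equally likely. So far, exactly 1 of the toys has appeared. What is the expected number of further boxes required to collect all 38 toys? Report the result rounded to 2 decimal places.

159.66

From k distinct to k+1 distinct takes on average 38/(38-k) boxes.
Sum over k = 1,...,37: E = 38/37 + 38/36 + 38/35 + ... + 38/2 + 38/1 = 159.660.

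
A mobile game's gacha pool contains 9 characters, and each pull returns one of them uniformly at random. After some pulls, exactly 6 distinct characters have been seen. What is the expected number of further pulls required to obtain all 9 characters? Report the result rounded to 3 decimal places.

16.500

From k distinct to k+1 distinct takes on average 9/(9-k) pulls.
Sum over k = 6,...,8: E = 9/3 + 9/2 + 9/1 = 16.5000.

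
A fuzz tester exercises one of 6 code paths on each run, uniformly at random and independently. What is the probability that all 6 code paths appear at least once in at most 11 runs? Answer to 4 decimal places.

0.3562

Let A_i be the event that code path i is missing after 11 runs. By inclusion–exclusion on the A_i,
P(all seen) = Σ_{j=0}^{6} (-1)^j C(6,j)((6-j)/6)^11
= 1.00000 - 0.80753 + 0.17342 - 0.00977 + 0.00008 - 0.00000 + 0.00000
= 0.35621.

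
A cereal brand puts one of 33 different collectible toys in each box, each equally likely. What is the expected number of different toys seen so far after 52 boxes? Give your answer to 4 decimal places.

26.3383

For each toy, P(seen in 52 boxes) = 1 - (32/33)^52 = 0.79813.
By linearity of expectation, E[distinct seen] = 33·(1 - (32/33)^52) = 26.33826.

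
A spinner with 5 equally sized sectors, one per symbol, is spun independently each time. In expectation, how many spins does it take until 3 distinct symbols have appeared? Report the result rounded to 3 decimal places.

3.917

Going from k to k+1 distinct takes a geometric number of spins with mean 5/(5-k).
Sum over k = 0,...,2: E = 5/5 + 5/4 + 5/3 = 3.9167.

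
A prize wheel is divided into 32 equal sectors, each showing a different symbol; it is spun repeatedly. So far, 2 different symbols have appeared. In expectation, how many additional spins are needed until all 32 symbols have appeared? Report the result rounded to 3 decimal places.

127.840

With k distinct symbols already seen, the next new one takes an expected 32/(32-k) spins.
Sum over k = 2,...,31: E = 32/30 + 32/29 + 32/28 + ... + 32/2 + 32/1 = 127.8396.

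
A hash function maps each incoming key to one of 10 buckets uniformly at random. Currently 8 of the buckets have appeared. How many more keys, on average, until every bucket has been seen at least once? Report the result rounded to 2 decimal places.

The wait to go from k to k+1 distinct buckets is geometric with mean 10/(10-k).
Sum over k = 8,...,9: E = 10/2 + 10/1 = 15.000.

15.00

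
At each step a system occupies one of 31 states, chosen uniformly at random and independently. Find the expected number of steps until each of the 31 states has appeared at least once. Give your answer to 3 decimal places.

124.845

The wait to go from k to k+1 distinct states is geometric with mean 31/(31-k).
E[T] = 31/31 + 31/30 + 31/29 + ... + 31/2 + 31/1 = 31·H_{31}.
H_{31} = 4.0272, so E[T] = 124.8446.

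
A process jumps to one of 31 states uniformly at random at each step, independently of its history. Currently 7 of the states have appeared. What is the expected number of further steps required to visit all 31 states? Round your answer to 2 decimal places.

117.05

With k distinct states already seen, the next new one takes an expected 31/(31-k) steps.
Sum over k = 7,...,30: E = 31/24 + 31/23 + 31/22 + ... + 31/2 + 31/1 = 117.055.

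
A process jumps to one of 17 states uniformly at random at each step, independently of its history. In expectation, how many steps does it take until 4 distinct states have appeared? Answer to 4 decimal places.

4.4101

With k distinct states already seen, the next new one arrives after an expected 17/(17-k) steps.
Sum over k = 0,...,3: E = 17/17 + 17/16 + 17/15 + 17/14 = 4.41012.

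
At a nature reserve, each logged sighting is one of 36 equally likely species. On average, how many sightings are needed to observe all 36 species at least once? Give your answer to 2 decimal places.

150.28

After k distinct species have appeared, the next sighting gives a new one with probability (36-k)/36, so the expected wait for the (k+1)-th is 36/(36-k).
E[T] = 36/36 + 36/35 + 36/34 + ... + 36/2 + 36/1 = 36·H_{36}.
H_{36} = 4.175, so E[T] = 150.284.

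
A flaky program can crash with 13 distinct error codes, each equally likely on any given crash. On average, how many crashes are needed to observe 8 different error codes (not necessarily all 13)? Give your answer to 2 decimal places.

11.66

With k distinct error codes already seen, the next new one arrives after an expected 13/(13-k) crashes.
Sum over k = 0,...,7: E = 13/13 + 13/12 + 13/11 + ... + 13/7 + 13/6 = 11.658.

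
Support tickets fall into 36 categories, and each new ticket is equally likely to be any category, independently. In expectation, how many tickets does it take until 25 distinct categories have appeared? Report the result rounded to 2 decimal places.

With k distinct categories already seen, the next new one arrives after an expected 36/(36-k) tickets.
Sum over k = 0,...,24: E = 36/36 + 36/35 + 36/34 + ... + 36/13 + 36/12 = 41.569.

41.57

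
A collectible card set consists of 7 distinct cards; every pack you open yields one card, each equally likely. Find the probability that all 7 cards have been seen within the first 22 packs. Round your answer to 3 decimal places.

0.777

By inclusion–exclusion over which cards are missing,
P(all seen) = Σ_{j=0}^{7} (-1)^j C(7,j)((7-j)/7)^22
= 1.0000 - 0.2357 + 0.0128 - 0.0002 + 0.0000 - 0.0000 + 0.0000 - 0.0000
= 0.7770.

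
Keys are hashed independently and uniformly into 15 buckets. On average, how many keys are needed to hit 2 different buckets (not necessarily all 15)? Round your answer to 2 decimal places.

2.07

With k distinct buckets already seen, the next new one arrives after an expected 15/(15-k) keys.
Sum over k = 0,...,1: E = 15/15 + 15/14 = 2.071.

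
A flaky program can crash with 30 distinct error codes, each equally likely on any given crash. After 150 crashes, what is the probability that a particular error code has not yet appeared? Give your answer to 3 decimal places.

0.006

On each crash the fixed error code fails to appear with probability 29/30.
P(still missing after 150) = (29/30)^150 = 0.0062.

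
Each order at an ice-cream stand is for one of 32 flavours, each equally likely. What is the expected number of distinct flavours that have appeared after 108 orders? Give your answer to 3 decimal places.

30.962

For each flavour, P(seen in 108 orders) = 1 - (31/32)^108 = 0.9676.
By linearity of expectation, E[distinct seen] = 32·(1 - (31/32)^108) = 30.9624.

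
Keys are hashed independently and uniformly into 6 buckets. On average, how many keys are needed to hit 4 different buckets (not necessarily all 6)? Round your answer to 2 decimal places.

With k distinct buckets already seen, the next new one arrives after an expected 6/(6-k) keys.
Sum over k = 0,...,3: E = 6/6 + 6/5 + 6/4 + 6/3 = 5.700.

5.70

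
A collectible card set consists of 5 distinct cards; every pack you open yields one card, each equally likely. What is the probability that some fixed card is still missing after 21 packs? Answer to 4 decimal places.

0.0092

On each pack the fixed card fails to appear with probability 4/5.
P(still missing after 21) = (4/5)^21 = 0.00922.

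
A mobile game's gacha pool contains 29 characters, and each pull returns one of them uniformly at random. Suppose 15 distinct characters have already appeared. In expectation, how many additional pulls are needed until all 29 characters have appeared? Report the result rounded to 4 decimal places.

94.2953

With k distinct characters already seen, the next new one takes an expected 29/(29-k) pulls.
Sum over k = 15,...,28: E = 29/14 + 29/13 + 29/12 + ... + 29/2 + 29/1 = 94.29531.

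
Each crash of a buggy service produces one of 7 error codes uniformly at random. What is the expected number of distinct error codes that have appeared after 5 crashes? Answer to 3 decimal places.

3.761

For each error code, P(seen in 5 crashes) = 1 - (6/7)^5 = 0.5373.
By linearity of expectation, E[distinct seen] = 7·(1 - (6/7)^5) = 3.7613.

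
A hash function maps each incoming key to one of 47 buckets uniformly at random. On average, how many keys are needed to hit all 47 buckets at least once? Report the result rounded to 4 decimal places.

After k distinct buckets have appeared, the next key gives a new one with probability (47-k)/47, so the expected wait for the (k+1)-th is 47/(47-k).
E[T] = 47/47 + 47/46 + 47/45 + ... + 47/2 + 47/1 = 47·H_{47}.
H_{47} = 4.43796, so E[T] = 208.58430.

208.5843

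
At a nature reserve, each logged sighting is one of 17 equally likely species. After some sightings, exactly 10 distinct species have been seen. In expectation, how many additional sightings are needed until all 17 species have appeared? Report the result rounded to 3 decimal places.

44.079

With k distinct species already seen, the next new one takes an expected 17/(17-k) sightings.
Sum over k = 10,...,16: E = 17/7 + 17/6 + 17/5 + ... + 17/2 + 17/1 = 44.0786.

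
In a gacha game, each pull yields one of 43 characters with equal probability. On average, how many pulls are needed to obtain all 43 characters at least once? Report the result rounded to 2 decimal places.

187.05

Split into phases: going from k distinct to k+1 distinct takes on average 43/(43-k) pulls.
E[T] = 43/43 + 43/42 + 43/41 + ... + 43/2 + 43/1 = 43·H_{43}.
H_{43} = 4.350, so E[T] = 187.050.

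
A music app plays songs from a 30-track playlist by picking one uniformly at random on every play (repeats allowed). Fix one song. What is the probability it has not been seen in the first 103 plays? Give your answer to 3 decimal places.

0.030

On each play the fixed song fails to appear with probability 29/30.
P(still missing after 103) = (29/30)^103 = 0.0304.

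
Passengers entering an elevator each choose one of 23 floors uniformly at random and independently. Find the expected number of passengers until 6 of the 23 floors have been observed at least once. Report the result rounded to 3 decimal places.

With k distinct floors already seen, the next new one arrives after an expected 23/(23-k) passengers.
Sum over k = 0,...,5: E = 23/23 + 23/22 + 23/21 + 23/20 + 23/19 + 23/18 = 6.7790.

6.779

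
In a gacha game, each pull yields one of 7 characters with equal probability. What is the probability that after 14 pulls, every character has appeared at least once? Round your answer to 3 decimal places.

By inclusion–exclusion over which characters are missing,
P(all seen) = Σ_{j=0}^{7} (-1)^j C(7,j)((7-j)/7)^14
= 1.0000 - 0.8088 + 0.1890 - 0.0139 + 0.0002 - 0.0000 + 0.0000 - 0.0000
= 0.3666.

0.367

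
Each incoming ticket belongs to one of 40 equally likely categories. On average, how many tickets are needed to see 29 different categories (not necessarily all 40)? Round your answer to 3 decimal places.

Going from k to k+1 distinct takes a geometric number of tickets with mean 40/(40-k).
Sum over k = 0,...,28: E = 40/40 + 40/39 + 40/38 + ... + 40/13 + 40/12 = 50.3466.

50.347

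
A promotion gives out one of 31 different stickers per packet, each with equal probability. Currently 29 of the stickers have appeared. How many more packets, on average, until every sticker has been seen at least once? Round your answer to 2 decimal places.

From k distinct to k+1 distinct takes on average 31/(31-k) packets.
Sum over k = 29,...,30: E = 31/2 + 31/1 = 46.500.

46.50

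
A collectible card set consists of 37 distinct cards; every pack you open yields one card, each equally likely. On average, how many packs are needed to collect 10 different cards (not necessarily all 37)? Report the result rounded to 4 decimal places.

11.4748

With k distinct cards already seen, the next new one arrives after an expected 37/(37-k) packs.
Sum over k = 0,...,9: E = 37/37 + 37/36 + 37/35 + ... + 37/29 + 37/28 = 11.47479.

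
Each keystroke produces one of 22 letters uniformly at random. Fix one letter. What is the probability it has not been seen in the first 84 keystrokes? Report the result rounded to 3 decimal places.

On each keystroke the fixed letter fails to appear with probability 21/22.
P(still missing after 84) = (21/22)^84 = 0.0201.

0.020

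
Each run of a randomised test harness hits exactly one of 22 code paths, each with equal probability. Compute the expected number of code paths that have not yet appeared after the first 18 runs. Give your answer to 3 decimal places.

9.523

For each code path, P(unseen after 18) = (21/22)^18 = 0.4329.
By linearity of expectation, E[unseen] = 22·(21/22)^18 = 9.5227.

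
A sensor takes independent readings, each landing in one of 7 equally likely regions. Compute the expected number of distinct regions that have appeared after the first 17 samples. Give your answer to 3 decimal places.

6.491

For each region, P(seen in 17 samples) = 1 - (6/7)^17 = 0.9272.
By linearity of expectation, E[distinct seen] = 7·(1 - (6/7)^17) = 6.4907.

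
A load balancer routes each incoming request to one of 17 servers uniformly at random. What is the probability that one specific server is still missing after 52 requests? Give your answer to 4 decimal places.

0.0427

On each request the fixed server fails to appear with probability 16/17.
P(still missing after 52) = (16/17)^52 = 0.04275.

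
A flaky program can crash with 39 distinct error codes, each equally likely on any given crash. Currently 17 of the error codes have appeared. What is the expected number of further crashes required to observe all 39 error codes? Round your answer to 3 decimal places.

From k distinct to k+1 distinct takes on average 39/(39-k) crashes.
Sum over k = 17,...,38: E = 39/22 + 39/21 + 39/20 + ... + 39/2 + 39/1 = 143.9417.

143.942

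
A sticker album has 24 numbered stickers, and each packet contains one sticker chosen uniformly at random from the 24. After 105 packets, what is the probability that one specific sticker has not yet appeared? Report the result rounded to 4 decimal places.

Each packet misses the fixed sticker with probability (24-1)/24 = 23/24, independently.
P(still missing after 105) = (23/24)^105 = 0.01146.

0.0115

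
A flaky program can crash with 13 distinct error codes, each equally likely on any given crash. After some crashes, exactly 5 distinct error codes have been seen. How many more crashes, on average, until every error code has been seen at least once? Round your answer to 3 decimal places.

From k distinct to k+1 distinct takes on average 13/(13-k) crashes.
Sum over k = 5,...,12: E = 13/8 + 13/7 + 13/6 + ... + 13/2 + 13/1 = 35.3321.

35.332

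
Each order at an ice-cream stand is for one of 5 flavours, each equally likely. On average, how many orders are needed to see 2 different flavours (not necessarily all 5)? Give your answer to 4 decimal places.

With k distinct flavours already seen, the next new one arrives after an expected 5/(5-k) orders.
Sum over k = 0,...,1: E = 5/5 + 5/4 = 2.25000.

2.2500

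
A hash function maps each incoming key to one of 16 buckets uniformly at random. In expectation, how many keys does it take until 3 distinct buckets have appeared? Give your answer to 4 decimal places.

3.2095

Going from k to k+1 distinct takes a geometric number of keys with mean 16/(16-k).
Sum over k = 0,...,2: E = 16/16 + 16/15 + 16/14 = 3.20952.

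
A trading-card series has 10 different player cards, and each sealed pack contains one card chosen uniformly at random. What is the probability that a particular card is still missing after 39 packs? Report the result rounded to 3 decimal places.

0.016

Each pack misses the fixed card with probability (10-1)/10 = 9/10, independently.
P(still missing after 39) = (9/10)^39 = 0.0164.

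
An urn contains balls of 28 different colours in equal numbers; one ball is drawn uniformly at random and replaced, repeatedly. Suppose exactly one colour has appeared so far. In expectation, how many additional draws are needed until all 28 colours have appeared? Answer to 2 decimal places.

108.96

From k distinct to k+1 distinct takes on average 28/(28-k) draws.
Sum over k = 1,...,27: E = 28/27 + 28/26 + 28/25 + ... + 28/2 + 28/1 = 108.961.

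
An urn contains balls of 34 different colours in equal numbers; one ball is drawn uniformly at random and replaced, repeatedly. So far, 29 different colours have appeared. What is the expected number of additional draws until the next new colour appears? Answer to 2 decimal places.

6.80

The number of draws until the next new colour is geometric with success probability 5/34, so its mean is 34/5.
E = 34/5 = 6.800.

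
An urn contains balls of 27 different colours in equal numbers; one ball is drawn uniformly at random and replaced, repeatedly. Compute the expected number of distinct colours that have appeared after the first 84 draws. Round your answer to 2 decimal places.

25.87

For each colour, P(seen in 84 draws) = 1 - (26/27)^84 = 0.958.
By linearity of expectation, E[distinct seen] = 27·(1 - (26/27)^84) = 25.866.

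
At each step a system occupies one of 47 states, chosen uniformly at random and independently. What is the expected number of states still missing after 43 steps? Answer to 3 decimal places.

For each state, P(unseen after 43) = (46/47)^43 = 0.3966.
By linearity of expectation, E[unseen] = 47·(46/47)^43 = 18.6413.

18.641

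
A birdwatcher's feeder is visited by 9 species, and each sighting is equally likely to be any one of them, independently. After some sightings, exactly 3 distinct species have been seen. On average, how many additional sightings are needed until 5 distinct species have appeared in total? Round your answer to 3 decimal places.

3.300

From k distinct to k+1 distinct takes on average 9/(9-k) sightings.
Sum over k = 3,...,4: E = 9/6 + 9/5 = 3.3000.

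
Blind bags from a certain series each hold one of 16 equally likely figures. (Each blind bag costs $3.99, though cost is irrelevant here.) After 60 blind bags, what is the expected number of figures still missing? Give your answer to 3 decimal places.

For each figure, P(unseen after 60) = (15/16)^60 = 0.0208.
By linearity of expectation, E[unseen] = 16·(15/16)^60 = 0.3330.

0.333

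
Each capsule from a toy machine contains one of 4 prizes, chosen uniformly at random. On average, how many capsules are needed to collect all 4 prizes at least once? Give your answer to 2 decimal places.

8.33

Split into phases: going from k distinct to k+1 distinct takes on average 4/(4-k) capsules.
E[T] = 4/4 + 4/3 + 4/2 + 4/1 = 4·H_{4}.
H_{4} = 2.083, so E[T] = 8.333.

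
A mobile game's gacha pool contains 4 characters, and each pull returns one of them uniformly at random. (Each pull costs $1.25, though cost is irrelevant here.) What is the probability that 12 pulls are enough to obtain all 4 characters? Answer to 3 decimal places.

By inclusion–exclusion over which characters are missing,
P(all seen) = Σ_{j=0}^{4} (-1)^j C(4,j)((4-j)/4)^12
= 1.0000 - 0.1267 + 0.0015 - 0.0000 + 0.0000
= 0.8748.

0.875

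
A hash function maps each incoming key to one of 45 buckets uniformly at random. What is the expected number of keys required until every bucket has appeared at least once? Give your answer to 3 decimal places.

197.773

Split into phases: going from k distinct to k+1 distinct takes on average 45/(45-k) keys.
E[T] = 45/45 + 45/44 + 45/43 + ... + 45/2 + 45/1 = 45·H_{45}.
H_{45} = 4.3949, so E[T] = 197.7727.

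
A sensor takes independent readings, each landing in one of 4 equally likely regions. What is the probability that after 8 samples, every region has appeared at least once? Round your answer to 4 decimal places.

Let A_i be the event that region i is missing after 8 samples. By inclusion–exclusion on the A_i,
P(all seen) = Σ_{j=0}^{4} (-1)^j C(4,j)((4-j)/4)^8
= 1.00000 - 0.40045 + 0.02344 - 0.00006 + 0.00000
= 0.62292.

0.6229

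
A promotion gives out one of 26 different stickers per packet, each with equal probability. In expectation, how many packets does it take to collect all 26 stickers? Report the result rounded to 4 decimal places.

100.2149

The wait to go from k to k+1 distinct stickers is geometric with mean 26/(26-k).
E[T] = 26/26 + 26/25 + 26/24 + ... + 26/2 + 26/1 = 26·H_{26}.
H_{26} = 3.85442, so E[T] = 100.21491.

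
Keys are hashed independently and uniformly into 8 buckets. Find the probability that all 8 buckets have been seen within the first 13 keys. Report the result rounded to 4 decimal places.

By inclusion–exclusion over which buckets are missing,
P(all seen) = Σ_{j=0}^{8} (-1)^j C(8,j)((8-j)/8)^13
= 1.00000 - 1.40992 + 0.66520 - 0.12434 + 0.00854 - 0.00016 + 0.00000 - 0.00000 + 0.00000
= 0.13932.

0.1393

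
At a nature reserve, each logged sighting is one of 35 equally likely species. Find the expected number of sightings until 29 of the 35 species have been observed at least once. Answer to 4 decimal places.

59.3873

With k distinct species already seen, the next new one arrives after an expected 35/(35-k) sightings.
Sum over k = 0,...,28: E = 35/35 + 35/34 + 35/33 + ... + 35/8 + 35/7 = 59.38735.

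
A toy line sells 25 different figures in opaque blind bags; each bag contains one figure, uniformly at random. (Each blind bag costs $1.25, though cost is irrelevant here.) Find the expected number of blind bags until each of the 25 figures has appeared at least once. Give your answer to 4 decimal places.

After k distinct figures have appeared, the next blind bag gives a new one with probability (25-k)/25, so the expected wait for the (k+1)-th is 25/(25-k).
E[T] = 25/25 + 25/24 + 25/23 + ... + 25/2 + 25/1 = 25·H_{25}.
H_{25} = 3.81596, so E[T] = 95.39895.

95.3990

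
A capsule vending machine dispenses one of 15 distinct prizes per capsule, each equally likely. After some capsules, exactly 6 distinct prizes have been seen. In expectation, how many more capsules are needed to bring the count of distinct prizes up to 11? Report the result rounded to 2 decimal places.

The wait to go from k to k+1 distinct prizes is geometric with mean 15/(15-k).
Sum over k = 6,...,10: E = 15/9 + 15/8 + 15/7 + 15/6 + 15/5 = 11.185.

11.18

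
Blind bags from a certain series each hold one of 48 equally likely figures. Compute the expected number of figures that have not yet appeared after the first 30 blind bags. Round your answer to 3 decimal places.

For each figure, P(unseen after 30) = (47/48)^30 = 0.5317.
By linearity of expectation, E[unseen] = 48·(47/48)^30 = 25.5235.

25.523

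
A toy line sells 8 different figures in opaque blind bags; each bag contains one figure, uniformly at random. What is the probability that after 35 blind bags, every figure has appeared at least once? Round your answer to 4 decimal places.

0.9265

By inclusion–exclusion over which figures are missing,
P(all seen) = Σ_{j=0}^{8} (-1)^j C(8,j)((8-j)/8)^35
= 1.00000 - 0.07471 + 0.00119 - 0.00000 + 0.00000 - 0.00000 + 0.00000 - 0.00000 + 0.00000
= 0.92647.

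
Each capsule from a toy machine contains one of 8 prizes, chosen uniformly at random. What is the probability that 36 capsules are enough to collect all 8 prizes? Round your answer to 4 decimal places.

Let A_i be the event that prize i is missing after 36 capsules. By inclusion–exclusion on the A_i,
P(all seen) = Σ_{j=0}^{8} (-1)^j C(8,j)((8-j)/8)^36
= 1.00000 - 0.06537 + 0.00089 - 0.00000 + 0.00000 - 0.00000 + 0.00000 - 0.00000 + 0.00000
= 0.93552.

0.9355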